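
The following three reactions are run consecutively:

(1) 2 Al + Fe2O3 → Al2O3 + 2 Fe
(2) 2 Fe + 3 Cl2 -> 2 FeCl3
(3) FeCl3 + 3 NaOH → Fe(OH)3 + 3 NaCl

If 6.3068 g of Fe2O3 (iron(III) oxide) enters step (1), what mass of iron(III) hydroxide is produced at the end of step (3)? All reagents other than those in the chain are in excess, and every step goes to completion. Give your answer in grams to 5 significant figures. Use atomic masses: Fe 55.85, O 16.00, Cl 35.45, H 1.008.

8.4412 g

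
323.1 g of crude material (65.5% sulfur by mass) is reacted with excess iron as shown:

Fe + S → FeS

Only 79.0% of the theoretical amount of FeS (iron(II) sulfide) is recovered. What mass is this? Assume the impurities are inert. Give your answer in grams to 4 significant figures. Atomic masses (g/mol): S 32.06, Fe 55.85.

458.4 g

Pure S available = 323.1 g × 0.655 = 211.63 g.
M(S) = 32.06 g/mol.
M(FeS) = 55.85 + 32.06 = 87.91 g/mol.
n(S) = 211.63 g / 32.06 g/mol = 6.6011 mol.
From the equation the S:FeS mole ratio is 1:1, so n(FeS) = 6.6011 × 1/1 = 6.6011 mol.
Mass of FeS = 6.6011 mol × 87.91 g/mol = 580.30 g.
Actual mass collected = 580.30 g × 0.790 = 458.44 g.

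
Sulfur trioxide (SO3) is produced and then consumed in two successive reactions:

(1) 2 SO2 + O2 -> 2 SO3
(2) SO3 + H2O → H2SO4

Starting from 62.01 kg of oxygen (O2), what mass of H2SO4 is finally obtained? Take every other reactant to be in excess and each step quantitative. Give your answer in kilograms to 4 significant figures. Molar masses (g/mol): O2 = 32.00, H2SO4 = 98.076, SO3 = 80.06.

62.01 kg = 62010 g.
n(O2) = 62010 / 32.00 = 1937.8 mol.
Step 1 gives a 1:2 ratio of O2 to SO3, so n(SO3) = 3875.6 mol.
In step 2 the SO3:H2SO4 ratio is 1:1, so n(H2SO4) = 3875.6 mol.
Mass of H2SO4 = 3875.6 × 98.076 = 380110 g = 380.1 kg.

380.1 kg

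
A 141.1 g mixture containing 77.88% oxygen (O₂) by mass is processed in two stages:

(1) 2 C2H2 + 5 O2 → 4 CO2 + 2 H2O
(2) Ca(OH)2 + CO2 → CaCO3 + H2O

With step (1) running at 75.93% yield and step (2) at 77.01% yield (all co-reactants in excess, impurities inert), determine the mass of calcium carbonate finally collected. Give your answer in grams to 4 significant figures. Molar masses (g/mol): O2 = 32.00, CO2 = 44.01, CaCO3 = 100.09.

160.8 g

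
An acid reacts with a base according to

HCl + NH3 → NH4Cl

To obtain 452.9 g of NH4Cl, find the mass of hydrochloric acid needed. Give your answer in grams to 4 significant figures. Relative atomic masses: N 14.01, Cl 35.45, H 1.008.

M(NH4Cl) = 14.01 + 4(1.008) + 35.45 = 53.492 g/mol.
M(HCl) = 1.008 + 35.45 = 36.458 g/mol.
n(NH4Cl) = 452.90 g / 53.492 g/mol = 8.4667 mol.
From the equation the NH4Cl:HCl mole ratio is 1:1, so n(HCl) = 8.4667 × 1/1 = 8.4667 mol.
Mass of HCl = 8.4667 mol × 36.458 g/mol = 308.68 g.

308.7 g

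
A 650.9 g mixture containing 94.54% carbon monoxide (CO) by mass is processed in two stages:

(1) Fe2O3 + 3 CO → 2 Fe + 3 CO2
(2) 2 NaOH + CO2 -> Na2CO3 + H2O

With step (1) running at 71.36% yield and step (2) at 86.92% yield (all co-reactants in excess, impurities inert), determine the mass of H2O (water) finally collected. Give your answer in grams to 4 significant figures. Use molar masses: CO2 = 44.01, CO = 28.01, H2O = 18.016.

Pure CO = 650.9 × 0.9454 = 615.36 g.
n(CO) = 615.36 / 28.01 = 21.969 mol.
Step 1 (CO:CO2 = 3:3): theoretical n(CO2) = 21.969 mol; at 71.36% yield, n(CO2) = 15.677 mol.
Step 2 (CO2:H2O = 1:1): theoretical n(H2O) = 15.677 mol, so theoretical mass = 15.677 × 18.016 = 282.44 g.
At 86.92% yield, actual mass of H2O = 282.44 × 0.8692 = 245.50 g.

245.5 g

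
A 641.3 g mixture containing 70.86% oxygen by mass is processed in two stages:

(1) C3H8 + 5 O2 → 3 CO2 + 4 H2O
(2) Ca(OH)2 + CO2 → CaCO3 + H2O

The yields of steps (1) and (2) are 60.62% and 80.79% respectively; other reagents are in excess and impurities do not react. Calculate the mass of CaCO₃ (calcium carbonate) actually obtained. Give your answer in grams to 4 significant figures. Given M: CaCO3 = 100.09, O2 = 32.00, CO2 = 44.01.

Pure O2 = 641.3 × 0.7086 = 454.43 g.
n(O2) = 454.43 / 32.00 = 14.201 mol.
Step 1 (O2:CO2 = 5:3): theoretical n(CO2) = 8.5205 mol; at 60.62% yield, n(CO2) = 5.1651 mol.
Step 2 (CO2:CaCO3 = 1:1): theoretical n(CaCO3) = 5.1651 mol, so theoretical mass = 5.1651 × 100.09 = 516.98 g.
At 80.79% yield, actual mass of CaCO3 = 516.98 × 0.8079 = 417.66 g.

417.7 g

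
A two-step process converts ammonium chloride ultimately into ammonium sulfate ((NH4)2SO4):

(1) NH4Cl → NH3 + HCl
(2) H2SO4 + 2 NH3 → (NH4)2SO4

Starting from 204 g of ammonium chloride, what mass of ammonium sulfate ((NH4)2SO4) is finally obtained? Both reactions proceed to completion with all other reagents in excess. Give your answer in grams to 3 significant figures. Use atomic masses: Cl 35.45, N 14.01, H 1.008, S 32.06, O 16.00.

252 g

M(NH4Cl) = 14.01 + 4(1.008) + 35.45 = 53.492 g/mol.
M((NH4)2SO4) = 2(14.01) + 8(1.008) + 32.06 + 4(16.00) = 132.144 g/mol.
n(NH4Cl) = 204.0 / 53.492 = 3.814 mol.
Step 1 gives a 1:1 ratio of NH4Cl to NH3, so n(NH3) = 3.814 mol.
In step 2 the NH3:(NH4)2SO4 ratio is 2:1, so n((NH4)2SO4) = 1.907 mol.
Mass of (NH4)2SO4 = 1.907 × 132.144 = 252.0 g.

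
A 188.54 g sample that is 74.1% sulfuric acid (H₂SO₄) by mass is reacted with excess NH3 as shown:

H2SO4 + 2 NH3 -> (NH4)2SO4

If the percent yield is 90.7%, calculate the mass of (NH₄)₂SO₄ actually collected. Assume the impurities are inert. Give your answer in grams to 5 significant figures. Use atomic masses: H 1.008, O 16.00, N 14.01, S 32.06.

Pure H2SO4 available = 188.54 g × 0.741 = 139.708 g.
M(H2SO4) = 2(1.008) + 32.06 + 4(16.00) = 98.076 g/mol.
M((NH4)2SO4) = 2(14.01) + 8(1.008) + 32.06 + 4(16.00) = 132.144 g/mol.
n(H2SO4) = 139.708 g / 98.076 g/mol = 1.42449 mol.
From the equation the H2SO4:(NH4)2SO4 mole ratio is 1:1, so n((NH4)2SO4) = 1.42449 × 1/1 = 1.42449 mol.
Mass of (NH4)2SO4 = 1.42449 mol × 132.144 g/mol = 188.238 g.
Actual mass collected = 188.238 g × 0.907 = 170.732 g.

170.73 g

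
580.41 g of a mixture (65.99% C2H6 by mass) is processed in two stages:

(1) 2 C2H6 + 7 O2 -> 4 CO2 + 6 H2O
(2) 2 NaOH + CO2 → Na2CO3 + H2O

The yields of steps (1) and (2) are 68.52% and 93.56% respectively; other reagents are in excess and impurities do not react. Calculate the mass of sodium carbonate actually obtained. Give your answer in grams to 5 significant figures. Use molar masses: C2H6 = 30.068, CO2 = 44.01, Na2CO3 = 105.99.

1731.1 g

Pure C2H6 = 580.41 × 0.6599 = 383.013 g.
n(C2H6) = 383.013 / 30.068 = 12.7382 mol.
Step 1 (C2H6:CO2 = 2:4): theoretical n(CO2) = 25.4764 mol; at 68.52% yield, n(CO2) = 17.4564 mol.
Step 2 (CO2:Na2CO3 = 1:1): theoretical n(Na2CO3) = 17.4564 mol, so theoretical mass = 17.4564 × 105.99 = 1850.21 g.
At 93.56% yield, actual mass of Na2CO3 = 1850.21 × 0.9356 = 1731.06 g.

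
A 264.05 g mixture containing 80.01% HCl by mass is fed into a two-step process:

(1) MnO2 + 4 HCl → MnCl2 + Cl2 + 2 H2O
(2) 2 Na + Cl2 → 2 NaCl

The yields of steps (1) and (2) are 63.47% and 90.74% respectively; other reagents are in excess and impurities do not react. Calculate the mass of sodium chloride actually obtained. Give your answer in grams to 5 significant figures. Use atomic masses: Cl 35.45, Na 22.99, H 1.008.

Pure HCl = 264.05 × 0.8001 = 211.266 g.
M(HCl) = 1.008 + 35.45 = 36.458 g/mol.
M(NaCl) = 22.99 + 35.45 = 58.44 g/mol.
n(HCl) = 211.266 / 36.458 = 5.79479 mol.
Step 1 (HCl:Cl2 = 4:1): theoretical n(Cl2) = 1.44870 mol; at 63.47% yield, n(Cl2) = 0.919488 mol.
Step 2 (Cl2:NaCl = 1:2): theoretical n(NaCl) = 1.83898 mol, so theoretical mass = 1.83898 × 58.44 = 107.470 g.
At 90.74% yield, actual mass of NaCl = 107.470 × 0.9074 = 97.5181 g.

97.518 g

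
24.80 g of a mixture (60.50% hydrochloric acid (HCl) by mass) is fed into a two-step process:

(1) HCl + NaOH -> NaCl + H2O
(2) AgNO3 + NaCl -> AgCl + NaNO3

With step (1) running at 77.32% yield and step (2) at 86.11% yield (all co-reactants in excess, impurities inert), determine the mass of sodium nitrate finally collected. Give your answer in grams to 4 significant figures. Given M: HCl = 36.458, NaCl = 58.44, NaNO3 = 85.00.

23.29 g

Pure HCl = 24.80 × 0.6050 = 15.004 g.
n(HCl) = 15.004 / 36.458 = 0.41154 mol.
Step 1 (HCl:NaCl = 1:1): theoretical n(NaCl) = 0.41154 mol; at 77.32% yield, n(NaCl) = 0.31820 mol.
Step 2 (NaCl:NaNO3 = 1:1): theoretical n(NaNO3) = 0.31820 mol, so theoretical mass = 0.31820 × 85.00 = 27.047 g.
At 86.11% yield, actual mass of NaNO3 = 27.047 × 0.8611 = 23.290 g.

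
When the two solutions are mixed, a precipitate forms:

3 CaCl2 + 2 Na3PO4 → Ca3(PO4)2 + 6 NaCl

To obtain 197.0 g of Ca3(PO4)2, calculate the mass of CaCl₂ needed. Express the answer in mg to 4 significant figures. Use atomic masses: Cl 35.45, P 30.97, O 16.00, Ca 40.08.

211500 mg

M(Ca3(PO4)2) = 3(40.08) + 2(30.97) + 8(16.00) = 310.18 g/mol.
M(CaCl2) = 40.08 + 2(35.45) = 110.98 g/mol.
n(Ca3(PO4)2) = 197.00 g / 310.18 g/mol = 0.63512 mol.
From the equation the Ca3(PO4)2:CaCl2 mole ratio is 1:3, so n(CaCl2) = 0.63512 × 3/1 = 1.9053 mol.
Mass of CaCl2 = 1.9053 mol × 110.98 g/mol = 211.46 g.
Converting to mg: 211.46 g = 211500 mg.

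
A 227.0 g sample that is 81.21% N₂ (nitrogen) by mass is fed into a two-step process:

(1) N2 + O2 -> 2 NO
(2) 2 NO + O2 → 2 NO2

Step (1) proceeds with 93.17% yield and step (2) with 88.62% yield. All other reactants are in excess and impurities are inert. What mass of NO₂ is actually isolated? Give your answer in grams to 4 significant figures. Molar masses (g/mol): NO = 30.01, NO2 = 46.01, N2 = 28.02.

Pure N2 = 227.0 × 0.8121 = 184.35 g.
n(N2) = 184.35 / 28.02 = 6.5791 mol.
Step 1 (N2:NO = 1:2): theoretical n(NO) = 13.158 mol; at 93.17% yield, n(NO) = 12.260 mol.
Step 2 (NO:NO2 = 2:2): theoretical n(NO2) = 12.260 mol, so theoretical mass = 12.260 × 46.01 = 564.06 g.
At 88.62% yield, actual mass of NO2 = 564.06 × 0.8862 = 499.87 g.

499.9 g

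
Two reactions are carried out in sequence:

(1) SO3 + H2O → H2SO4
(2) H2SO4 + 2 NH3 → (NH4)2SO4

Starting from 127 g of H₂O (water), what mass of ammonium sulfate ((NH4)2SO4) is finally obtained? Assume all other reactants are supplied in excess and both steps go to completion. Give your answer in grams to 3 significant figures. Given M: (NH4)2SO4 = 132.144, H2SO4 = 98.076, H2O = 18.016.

n(H2O) = 127.0 / 18.016 = 7.049 mol.
Step 1 gives a 1:1 ratio of H2O to H2SO4, so n(H2SO4) = 7.049 mol.
In step 2 the H2SO4:(NH4)2SO4 ratio is 1:1, so n((NH4)2SO4) = 7.049 mol.
Mass of (NH4)2SO4 = 7.049 × 132.144 = 931.5 g.

932 g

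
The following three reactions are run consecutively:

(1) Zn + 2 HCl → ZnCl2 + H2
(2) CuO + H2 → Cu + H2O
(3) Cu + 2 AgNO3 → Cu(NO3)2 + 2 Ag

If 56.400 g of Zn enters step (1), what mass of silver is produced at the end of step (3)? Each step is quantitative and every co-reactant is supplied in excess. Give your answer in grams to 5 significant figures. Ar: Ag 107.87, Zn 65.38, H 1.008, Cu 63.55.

186.11 g

M(Zn) = 65.38 g/mol.
M(Ag) = 107.87 g/mol.
n(Zn) = 56.400 / 65.38 = 0.862649 mol.
Reaction (1): Zn→H2 ratio 1:1 ⇒ n(H2) = 0.862649 mol.
Reaction (2): H2→Cu ratio 1:1 ⇒ n(Cu) = 0.862649 mol.
Reaction (3): Cu→Ag ratio 1:2 ⇒ n(Ag) = 1.72530 mol.
Mass of Ag = 1.72530 × 107.87 = 186.108 g.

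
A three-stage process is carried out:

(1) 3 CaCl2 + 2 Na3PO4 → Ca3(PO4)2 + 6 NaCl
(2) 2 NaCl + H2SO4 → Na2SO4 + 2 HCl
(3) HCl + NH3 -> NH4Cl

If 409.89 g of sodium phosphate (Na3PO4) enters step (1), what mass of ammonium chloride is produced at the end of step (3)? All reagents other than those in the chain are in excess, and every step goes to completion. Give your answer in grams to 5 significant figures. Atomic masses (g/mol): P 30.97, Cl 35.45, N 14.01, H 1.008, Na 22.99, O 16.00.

M(Na3PO4) = 3(22.99) + 30.97 + 4(16.00) = 163.94 g/mol.
M(NH4Cl) = 14.01 + 4(1.008) + 35.45 = 53.492 g/mol.
n(Na3PO4) = 409.89 / 163.94 = 2.50024 mol.
Reaction (1): Na3PO4→NaCl ratio 2:6 ⇒ n(NaCl) = 7.50073 mol.
Reaction (2): NaCl→HCl ratio 2:2 ⇒ n(HCl) = 7.50073 mol.
Reaction (3): HCl→NH4Cl ratio 1:1 ⇒ n(NH4Cl) = 7.50073 mol.
Mass of NH4Cl = 7.50073 × 53.492 = 401.229 g.

401.23 g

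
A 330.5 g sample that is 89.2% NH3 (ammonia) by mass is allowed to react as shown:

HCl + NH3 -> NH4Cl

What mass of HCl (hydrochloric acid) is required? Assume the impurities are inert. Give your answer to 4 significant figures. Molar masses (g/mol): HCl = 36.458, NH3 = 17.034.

Mass of pure NH3 = 330.5 g × 0.892 = 294.81 g.
n(NH3) = 294.81 g / 17.034 g/mol = 17.307 mol.
From the equation the NH3:HCl mole ratio is 1:1, so n(HCl) = 17.307 × 1/1 = 17.307 mol.
Mass of HCl = 17.307 mol × 36.458 g/mol = 630.98 g.

631.0 g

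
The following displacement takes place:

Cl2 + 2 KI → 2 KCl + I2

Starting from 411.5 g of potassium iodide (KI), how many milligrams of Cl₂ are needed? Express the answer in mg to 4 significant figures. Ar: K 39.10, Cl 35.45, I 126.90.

M(KI) = 39.10 + 126.90 = 166.00 g/mol.
M(Cl2) = 2(35.45) = 70.90 g/mol.
n(KI) = 411.50 g / 166.00 g/mol = 2.4789 mol.
From the equation the KI:Cl2 mole ratio is 2:1, so n(Cl2) = 2.4789 × 1/2 = 1.2395 mol.
Mass of Cl2 = 1.2395 mol × 70.90 g/mol = 87.878 g.
Converting to mg: 87.878 g = 87880 mg.

87880 mg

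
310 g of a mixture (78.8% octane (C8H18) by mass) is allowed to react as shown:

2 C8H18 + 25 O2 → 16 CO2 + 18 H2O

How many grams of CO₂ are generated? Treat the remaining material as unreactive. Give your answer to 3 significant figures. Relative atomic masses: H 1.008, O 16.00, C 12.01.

Mass of pure C8H18 = 310 g × 0.788 = 244.3 g.
M(C8H18) = 8(12.01) + 18(1.008) = 114.224 g/mol.
M(CO2) = 12.01 + 2(16.00) = 44.01 g/mol.
n(C8H18) = 244.3 g / 114.224 g/mol = 2.139 mol.
From the equation the C8H18:CO2 mole ratio is 2:16, so n(CO2) = 2.139 × 16/2 = 17.11 mol.
Mass of CO2 = 17.11 mol × 44.01 g/mol = 753.0 g.

753 g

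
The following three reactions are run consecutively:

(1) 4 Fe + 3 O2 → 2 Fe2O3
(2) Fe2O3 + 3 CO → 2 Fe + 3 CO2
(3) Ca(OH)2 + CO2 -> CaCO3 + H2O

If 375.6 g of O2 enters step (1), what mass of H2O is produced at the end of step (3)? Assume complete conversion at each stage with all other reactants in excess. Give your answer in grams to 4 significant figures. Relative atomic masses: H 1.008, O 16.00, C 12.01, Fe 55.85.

422.9 g

M(O2) = 2(16.00) = 32.00 g/mol.
M(H2O) = 2(1.008) + 16.00 = 18.016 g/mol.
n(O2) = 375.6 / 32.00 = 11.738 mol.
Reaction (1): O2→Fe2O3 ratio 3:2 ⇒ n(Fe2O3) = 7.8250 mol.
Reaction (2): Fe2O3→CO2 ratio 1:3 ⇒ n(CO2) = 23.475 mol.
Reaction (3): CO2→H2O ratio 1:1 ⇒ n(H2O) = 23.475 mol.
Mass of H2O = 23.475 × 18.016 = 422.93 g.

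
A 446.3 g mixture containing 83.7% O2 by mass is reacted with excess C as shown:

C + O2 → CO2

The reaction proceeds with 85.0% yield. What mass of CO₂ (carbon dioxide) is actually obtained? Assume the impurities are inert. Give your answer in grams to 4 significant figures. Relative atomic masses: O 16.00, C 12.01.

436.7 g

Pure O2 available = 446.3 g × 0.837 = 373.55 g.
M(O2) = 2(16.00) = 32.00 g/mol.
M(CO2) = 12.01 + 2(16.00) = 44.01 g/mol.
n(O2) = 373.55 g / 32.00 g/mol = 11.674 mol.
From the equation the O2:CO2 mole ratio is 1:1, so n(CO2) = 11.674 × 1/1 = 11.674 mol.
Mass of CO2 = 11.674 mol × 44.01 g/mol = 513.75 g.
Actual mass collected = 513.75 g × 0.850 = 436.69 g.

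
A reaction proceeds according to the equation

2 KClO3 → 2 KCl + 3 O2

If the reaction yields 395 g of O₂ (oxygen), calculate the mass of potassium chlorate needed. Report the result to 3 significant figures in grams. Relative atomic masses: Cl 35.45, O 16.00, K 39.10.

1010 g

M(O2) = 2(16.00) = 32.00 g/mol.
M(KClO3) = 39.10 + 35.45 + 3(16.00) = 122.55 g/mol.
n(O2) = 395.0 g / 32.00 g/mol = 12.34 mol.
From the equation the O2:KClO3 mole ratio is 3:2, so n(KClO3) = 12.34 × 2/3 = 8.229 mol.
Mass of KClO3 = 8.229 mol × 122.55 g/mol = 1008 g.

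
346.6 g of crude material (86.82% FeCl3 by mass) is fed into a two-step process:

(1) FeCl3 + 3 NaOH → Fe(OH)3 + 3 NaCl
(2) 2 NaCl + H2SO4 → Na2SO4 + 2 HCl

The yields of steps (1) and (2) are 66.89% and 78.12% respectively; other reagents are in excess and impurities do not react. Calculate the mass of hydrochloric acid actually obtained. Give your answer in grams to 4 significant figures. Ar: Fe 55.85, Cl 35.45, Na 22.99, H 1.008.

Pure FeCl3 = 346.6 × 0.8682 = 300.92 g.
M(FeCl3) = 55.85 + 3(35.45) = 162.20 g/mol.
M(HCl) = 1.008 + 35.45 = 36.458 g/mol.
n(FeCl3) = 300.92 / 162.20 = 1.8552 mol.
Step 1 (FeCl3:NaCl = 1:3): theoretical n(NaCl) = 5.5657 mol; at 66.89% yield, n(NaCl) = 3.7229 mol.
Step 2 (NaCl:HCl = 2:2): theoretical n(HCl) = 3.7229 mol, so theoretical mass = 3.7229 × 36.458 = 135.73 g.
At 78.12% yield, actual mass of HCl = 135.73 × 0.7812 = 106.03 g.

106.0 g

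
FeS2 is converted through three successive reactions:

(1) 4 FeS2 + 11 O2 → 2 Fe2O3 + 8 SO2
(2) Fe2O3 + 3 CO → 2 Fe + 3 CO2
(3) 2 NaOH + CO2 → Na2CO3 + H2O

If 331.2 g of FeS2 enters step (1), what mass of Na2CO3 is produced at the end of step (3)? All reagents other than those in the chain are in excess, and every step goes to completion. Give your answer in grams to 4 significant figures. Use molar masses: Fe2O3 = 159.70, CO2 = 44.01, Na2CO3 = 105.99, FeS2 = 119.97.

438.9 g

n(FeS2) = 331.2 / 119.97 = 2.7607 mol.
Reaction (1): FeS2→Fe2O3 ratio 4:2 ⇒ n(Fe2O3) = 1.3803 mol.
Reaction (2): Fe2O3→CO2 ratio 1:3 ⇒ n(CO2) = 4.1410 mol.
Reaction (3): CO2→Na2CO3 ratio 1:1 ⇒ n(Na2CO3) = 4.1410 mol.
Mass of Na2CO3 = 4.1410 × 105.99 = 438.91 g.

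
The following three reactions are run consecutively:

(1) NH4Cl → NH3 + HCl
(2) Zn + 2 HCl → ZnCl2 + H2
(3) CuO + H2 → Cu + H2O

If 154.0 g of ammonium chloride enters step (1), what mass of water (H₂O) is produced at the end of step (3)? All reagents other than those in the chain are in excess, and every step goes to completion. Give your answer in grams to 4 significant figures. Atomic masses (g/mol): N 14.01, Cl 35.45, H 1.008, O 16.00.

M(NH4Cl) = 14.01 + 4(1.008) + 35.45 = 53.492 g/mol.
M(H2O) = 2(1.008) + 16.00 = 18.016 g/mol.
n(NH4Cl) = 154.0 / 53.492 = 2.8789 mol.
Reaction (1): NH4Cl→HCl ratio 1:1 ⇒ n(HCl) = 2.8789 mol.
Reaction (2): HCl→H2 ratio 2:1 ⇒ n(H2) = 1.4395 mol.
Reaction (3): H2→H2O ratio 1:1 ⇒ n(H2O) = 1.4395 mol.
Mass of H2O = 1.4395 × 18.016 = 25.933 g.

25.93 g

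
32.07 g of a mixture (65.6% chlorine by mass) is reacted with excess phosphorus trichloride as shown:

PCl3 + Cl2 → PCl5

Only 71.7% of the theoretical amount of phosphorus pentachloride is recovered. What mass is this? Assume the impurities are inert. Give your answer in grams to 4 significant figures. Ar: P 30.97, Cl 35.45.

Pure Cl2 available = 32.07 g × 0.656 = 21.038 g.
M(Cl2) = 2(35.45) = 70.90 g/mol.
M(PCl5) = 30.97 + 5(35.45) = 208.22 g/mol.
n(Cl2) = 21.038 g / 70.90 g/mol = 0.29673 mol.
From the equation the Cl2:PCl5 mole ratio is 1:1, so n(PCl5) = 0.29673 × 1/1 = 0.29673 mol.
Mass of PCl5 = 0.29673 mol × 208.22 g/mol = 61.784 g.
Actual mass collected = 61.784 g × 0.717 = 44.299 g.

44.30 g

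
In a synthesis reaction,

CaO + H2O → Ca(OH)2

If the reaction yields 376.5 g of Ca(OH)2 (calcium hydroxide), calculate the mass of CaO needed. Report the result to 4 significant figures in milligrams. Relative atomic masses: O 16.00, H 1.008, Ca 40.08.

M(Ca(OH)2) = 40.08 + 2(16.00) + 2(1.008) = 74.096 g/mol.
M(CaO) = 40.08 + 16.00 = 56.08 g/mol.
n(Ca(OH)2) = 376.50 g / 74.096 g/mol = 5.0812 mol.
From the equation the Ca(OH)2:CaO mole ratio is 1:1, so n(CaO) = 5.0812 × 1/1 = 5.0812 mol.
Mass of CaO = 5.0812 mol × 56.08 g/mol = 284.96 g.
Converting to mg: 284.96 g = 285000 mg.

285000 mg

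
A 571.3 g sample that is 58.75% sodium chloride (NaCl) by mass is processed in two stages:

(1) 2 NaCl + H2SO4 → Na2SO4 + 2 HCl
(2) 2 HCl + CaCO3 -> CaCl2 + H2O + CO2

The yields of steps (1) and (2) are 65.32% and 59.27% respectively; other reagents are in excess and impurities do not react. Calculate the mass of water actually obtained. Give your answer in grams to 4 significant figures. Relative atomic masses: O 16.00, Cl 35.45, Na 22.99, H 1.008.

Pure NaCl = 571.3 × 0.5875 = 335.64 g.
M(NaCl) = 22.99 + 35.45 = 58.44 g/mol.
M(H2O) = 2(1.008) + 16.00 = 18.016 g/mol.
n(NaCl) = 335.64 / 58.44 = 5.7433 mol.
Step 1 (NaCl:HCl = 2:2): theoretical n(HCl) = 5.7433 mol; at 65.32% yield, n(HCl) = 3.7515 mol.
Step 2 (HCl:H2O = 2:1): theoretical n(H2O) = 1.8758 mol, so theoretical mass = 1.8758 × 18.016 = 33.794 g.
At 59.27% yield, actual mass of H2O = 33.794 × 0.5927 = 20.030 g.

20.03 g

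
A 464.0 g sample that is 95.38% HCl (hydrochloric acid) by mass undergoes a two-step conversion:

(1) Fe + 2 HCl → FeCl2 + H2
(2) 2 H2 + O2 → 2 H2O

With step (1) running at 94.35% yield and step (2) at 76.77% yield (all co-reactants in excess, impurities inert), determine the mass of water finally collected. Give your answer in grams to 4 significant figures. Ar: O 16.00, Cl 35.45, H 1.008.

79.20 g

Pure HCl = 464.0 × 0.9538 = 442.56 g.
M(HCl) = 1.008 + 35.45 = 36.458 g/mol.
M(H2O) = 2(1.008) + 16.00 = 18.016 g/mol.
n(HCl) = 442.56 / 36.458 = 12.139 mol.
Step 1 (HCl:H2 = 2:1): theoretical n(H2) = 6.0695 mol; at 94.35% yield, n(H2) = 5.7266 mol.
Step 2 (H2:H2O = 2:2): theoretical n(H2O) = 5.7266 mol, so theoretical mass = 5.7266 × 18.016 = 103.17 g.
At 76.77% yield, actual mass of H2O = 103.17 × 0.7677 = 79.203 g.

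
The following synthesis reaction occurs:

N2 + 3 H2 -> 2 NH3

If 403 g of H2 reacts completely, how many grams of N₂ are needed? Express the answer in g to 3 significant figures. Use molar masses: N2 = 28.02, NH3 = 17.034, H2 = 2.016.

1870 g

n(H2) = 403.0 g / 2.016 g/mol = 199.9 mol.
From the equation the H2:N2 mole ratio is 3:1, so n(N2) = 199.9 × 1/3 = 66.63 mol.
Mass of N2 = 66.63 mol × 28.02 g/mol = 1867 g.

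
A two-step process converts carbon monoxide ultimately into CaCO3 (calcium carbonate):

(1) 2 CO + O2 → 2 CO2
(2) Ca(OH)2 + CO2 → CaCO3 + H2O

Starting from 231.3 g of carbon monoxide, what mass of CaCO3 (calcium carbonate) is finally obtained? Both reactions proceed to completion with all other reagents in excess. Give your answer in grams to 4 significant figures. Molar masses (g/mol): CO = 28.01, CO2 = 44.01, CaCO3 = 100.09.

n(CO) = 231.30 / 28.01 = 8.2578 mol.
Step 1 gives a 2:2 ratio of CO to CO2, so n(CO2) = 8.2578 mol.
In step 2 the CO2:CaCO3 ratio is 1:1, so n(CaCO3) = 8.2578 mol.
Mass of CaCO3 = 8.2578 × 100.09 = 826.52 g.

826.5 g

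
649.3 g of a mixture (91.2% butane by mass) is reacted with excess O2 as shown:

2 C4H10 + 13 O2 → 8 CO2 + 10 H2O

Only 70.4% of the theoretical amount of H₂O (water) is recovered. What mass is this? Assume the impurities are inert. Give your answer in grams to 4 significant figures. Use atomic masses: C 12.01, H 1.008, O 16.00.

646.1 g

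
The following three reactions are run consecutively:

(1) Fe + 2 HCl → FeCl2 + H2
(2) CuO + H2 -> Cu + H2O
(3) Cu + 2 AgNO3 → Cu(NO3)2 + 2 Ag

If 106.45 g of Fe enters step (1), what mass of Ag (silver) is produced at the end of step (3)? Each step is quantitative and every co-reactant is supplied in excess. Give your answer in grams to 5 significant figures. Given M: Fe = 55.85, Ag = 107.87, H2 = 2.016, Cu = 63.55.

n(Fe) = 106.45 / 55.85 = 1.90600 mol.
Reaction (1): Fe→H2 ratio 1:1 ⇒ n(H2) = 1.90600 mol.
Reaction (2): H2→Cu ratio 1:1 ⇒ n(Cu) = 1.90600 mol.
Reaction (3): Cu→Ag ratio 1:2 ⇒ n(Ag) = 3.81200 mol.
Mass of Ag = 3.81200 × 107.87 = 411.200 g.

411.20 g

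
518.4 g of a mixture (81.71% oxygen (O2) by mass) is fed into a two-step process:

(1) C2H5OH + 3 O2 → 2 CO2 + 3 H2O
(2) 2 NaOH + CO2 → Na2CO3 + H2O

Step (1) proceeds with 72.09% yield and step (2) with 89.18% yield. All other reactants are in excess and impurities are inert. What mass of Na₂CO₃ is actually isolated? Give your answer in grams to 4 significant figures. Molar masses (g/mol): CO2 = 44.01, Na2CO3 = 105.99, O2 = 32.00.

601.3 g

Pure O2 = 518.4 × 0.8171 = 423.58 g.
n(O2) = 423.58 / 32.00 = 13.237 mol.
Step 1 (O2:CO2 = 3:2): theoretical n(CO2) = 8.8247 mol; at 72.09% yield, n(CO2) = 6.3617 mol.
Step 2 (CO2:Na2CO3 = 1:1): theoretical n(Na2CO3) = 6.3617 mol, so theoretical mass = 6.3617 × 105.99 = 674.28 g.
At 89.18% yield, actual mass of Na2CO3 = 674.28 × 0.8918 = 601.32 g.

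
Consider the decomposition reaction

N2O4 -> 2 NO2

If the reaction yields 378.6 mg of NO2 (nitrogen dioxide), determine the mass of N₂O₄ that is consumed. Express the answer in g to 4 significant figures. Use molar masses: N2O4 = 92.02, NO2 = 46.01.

Convert: 378.6 mg = 0.37860 g.
n(NO2) = 0.37860 g / 46.01 g/mol = 0.0082286 mol.
From the equation the NO2:N2O4 mole ratio is 2:1, so n(N2O4) = 0.0082286 × 1/2 = 0.0041143 mol.
Mass of N2O4 = 0.0041143 mol × 92.02 g/mol = 0.37860 g.

0.3786 g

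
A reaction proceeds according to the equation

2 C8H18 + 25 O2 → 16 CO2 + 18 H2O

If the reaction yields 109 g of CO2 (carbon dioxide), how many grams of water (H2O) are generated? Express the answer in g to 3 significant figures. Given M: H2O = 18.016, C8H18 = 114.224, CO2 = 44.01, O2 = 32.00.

50.2 g

n(CO2) = 109.0 g / 44.01 g/mol = 2.477 mol.
From the equation the CO2:H2O mole ratio is 16:18, so n(H2O) = 2.477 × 18/16 = 2.786 mol.
Mass of H2O = 2.786 mol × 18.016 g/mol = 50.20 g.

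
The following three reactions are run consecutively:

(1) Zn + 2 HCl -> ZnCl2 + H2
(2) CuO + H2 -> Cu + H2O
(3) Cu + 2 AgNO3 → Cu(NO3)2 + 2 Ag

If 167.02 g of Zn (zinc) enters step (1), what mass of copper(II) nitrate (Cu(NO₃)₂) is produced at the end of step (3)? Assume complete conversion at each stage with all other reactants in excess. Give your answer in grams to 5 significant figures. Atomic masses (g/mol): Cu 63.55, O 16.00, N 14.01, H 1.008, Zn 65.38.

M(Zn) = 65.38 g/mol.
M(Cu(NO3)2) = 63.55 + 2(14.01) + 6(16.00) = 187.57 g/mol.
n(Zn) = 167.02 / 65.38 = 2.55460 mol.
Reaction (1): Zn→H2 ratio 1:1 ⇒ n(H2) = 2.55460 mol.
Reaction (2): H2→Cu ratio 1:1 ⇒ n(Cu) = 2.55460 mol.
Reaction (3): Cu→Cu(NO3)2 ratio 1:1 ⇒ n(Cu(NO3)2) = 2.55460 mol.
Mass of Cu(NO3)2 = 2.55460 × 187.57 = 479.167 g.

479.17 g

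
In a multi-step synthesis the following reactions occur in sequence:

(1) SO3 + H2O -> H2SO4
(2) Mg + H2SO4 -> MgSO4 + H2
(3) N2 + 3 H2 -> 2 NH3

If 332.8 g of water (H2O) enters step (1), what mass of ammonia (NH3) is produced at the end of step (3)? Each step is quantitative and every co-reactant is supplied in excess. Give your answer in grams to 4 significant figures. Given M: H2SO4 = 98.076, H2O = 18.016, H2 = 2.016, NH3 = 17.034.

n(H2O) = 332.8 / 18.016 = 18.472 mol.
Reaction (1): H2O→H2SO4 ratio 1:1 ⇒ n(H2SO4) = 18.472 mol.
Reaction (2): H2SO4→H2 ratio 1:1 ⇒ n(H2) = 18.472 mol.
Reaction (3): H2→NH3 ratio 3:2 ⇒ n(NH3) = 12.315 mol.
Mass of NH3 = 12.315 × 17.034 = 209.77 g.

209.8 g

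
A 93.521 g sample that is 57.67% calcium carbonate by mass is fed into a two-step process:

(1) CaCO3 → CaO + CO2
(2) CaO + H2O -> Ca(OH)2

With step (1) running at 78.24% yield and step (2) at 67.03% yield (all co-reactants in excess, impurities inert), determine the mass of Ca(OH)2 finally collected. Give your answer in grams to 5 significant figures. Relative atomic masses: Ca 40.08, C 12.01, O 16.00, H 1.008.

20.939 g

Pure CaCO3 = 93.521 × 0.5767 = 53.9336 g.
M(CaCO3) = 40.08 + 12.01 + 3(16.00) = 100.09 g/mol.
M(Ca(OH)2) = 40.08 + 2(16.00) + 2(1.008) = 74.096 g/mol.
n(CaCO3) = 53.9336 / 100.09 = 0.538851 mol.
Step 1 (CaCO3:CaO = 1:1): theoretical n(CaO) = 0.538851 mol; at 78.24% yield, n(CaO) = 0.421597 mol.
Step 2 (CaO:Ca(OH)2 = 1:1): theoretical n(Ca(OH)2) = 0.421597 mol, so theoretical mass = 0.421597 × 74.096 = 31.2386 g.
At 67.03% yield, actual mass of Ca(OH)2 = 31.2386 × 0.6703 = 20.9393 g.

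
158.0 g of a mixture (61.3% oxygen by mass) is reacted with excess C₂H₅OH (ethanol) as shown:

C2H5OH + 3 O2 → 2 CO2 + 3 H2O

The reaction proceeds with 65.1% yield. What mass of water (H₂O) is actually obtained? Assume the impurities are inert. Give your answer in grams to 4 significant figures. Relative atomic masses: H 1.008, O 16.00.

35.50 g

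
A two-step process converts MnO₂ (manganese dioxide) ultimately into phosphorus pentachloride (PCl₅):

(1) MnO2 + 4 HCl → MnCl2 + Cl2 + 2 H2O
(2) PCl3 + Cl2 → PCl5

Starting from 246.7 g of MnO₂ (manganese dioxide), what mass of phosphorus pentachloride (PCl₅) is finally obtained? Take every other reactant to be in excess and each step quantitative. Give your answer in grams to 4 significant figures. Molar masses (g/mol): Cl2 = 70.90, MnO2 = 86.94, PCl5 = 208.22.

590.8 g

n(MnO2) = 246.70 / 86.94 = 2.8376 mol.
Step 1 gives a 1:1 ratio of MnO2 to Cl2, so n(Cl2) = 2.8376 mol.
In step 2 the Cl2:PCl5 ratio is 1:1, so n(PCl5) = 2.8376 mol.
Mass of PCl5 = 2.8376 × 208.22 = 590.84 g.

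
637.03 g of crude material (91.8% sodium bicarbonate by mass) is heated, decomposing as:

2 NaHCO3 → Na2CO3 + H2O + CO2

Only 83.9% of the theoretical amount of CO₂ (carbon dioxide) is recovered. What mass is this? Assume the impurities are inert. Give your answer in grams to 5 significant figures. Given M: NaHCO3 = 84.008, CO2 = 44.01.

128.52 g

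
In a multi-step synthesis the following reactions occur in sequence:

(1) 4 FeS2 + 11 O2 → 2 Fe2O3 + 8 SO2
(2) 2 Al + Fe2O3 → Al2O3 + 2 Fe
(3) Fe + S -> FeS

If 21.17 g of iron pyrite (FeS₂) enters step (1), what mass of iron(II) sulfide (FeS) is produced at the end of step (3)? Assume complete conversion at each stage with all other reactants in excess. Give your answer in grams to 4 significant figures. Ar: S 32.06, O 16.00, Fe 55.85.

15.51 g

M(FeS2) = 55.85 + 2(32.06) = 119.97 g/mol.
M(FeS) = 55.85 + 32.06 = 87.91 g/mol.
n(FeS2) = 21.17 / 119.97 = 0.17646 mol.
Reaction (1): FeS2→Fe2O3 ratio 4:2 ⇒ n(Fe2O3) = 0.088230 mol.
Reaction (2): Fe2O3→Fe ratio 1:2 ⇒ n(Fe) = 0.17646 mol.
Reaction (3): Fe→FeS ratio 1:1 ⇒ n(FeS) = 0.17646 mol.
Mass of FeS = 0.17646 × 87.91 = 15.513 g.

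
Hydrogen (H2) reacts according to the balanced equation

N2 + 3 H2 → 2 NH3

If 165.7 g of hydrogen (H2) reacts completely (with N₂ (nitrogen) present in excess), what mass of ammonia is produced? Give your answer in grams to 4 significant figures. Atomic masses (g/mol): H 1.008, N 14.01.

M(H2) = 2(1.008) = 2.016 g/mol.
M(NH3) = 14.01 + 3(1.008) = 17.034 g/mol.
n(H2) = 165.70 g / 2.016 g/mol = 82.192 mol.
From the equation the H2:NH3 mole ratio is 3:2, so n(NH3) = 82.192 × 2/3 = 54.795 mol.
Mass of NH3 = 54.795 mol × 17.034 g/mol = 933.38 g.

933.4 g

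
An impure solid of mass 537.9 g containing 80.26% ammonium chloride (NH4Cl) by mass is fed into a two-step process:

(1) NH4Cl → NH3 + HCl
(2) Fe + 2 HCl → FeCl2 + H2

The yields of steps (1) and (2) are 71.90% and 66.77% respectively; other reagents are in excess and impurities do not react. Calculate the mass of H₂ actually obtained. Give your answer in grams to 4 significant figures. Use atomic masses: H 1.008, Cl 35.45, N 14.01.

3.906 g

Pure NH4Cl = 537.9 × 0.8026 = 431.72 g.
M(NH4Cl) = 14.01 + 4(1.008) + 35.45 = 53.492 g/mol.
M(H2) = 2(1.008) = 2.016 g/mol.
n(NH4Cl) = 431.72 / 53.492 = 8.0707 mol.
Step 1 (NH4Cl:HCl = 1:1): theoretical n(HCl) = 8.0707 mol; at 71.90% yield, n(HCl) = 5.8028 mol.
Step 2 (HCl:H2 = 2:1): theoretical n(H2) = 2.9014 mol, so theoretical mass = 2.9014 × 2.016 = 5.8493 g.
At 66.77% yield, actual mass of H2 = 5.8493 × 0.6677 = 3.9056 g.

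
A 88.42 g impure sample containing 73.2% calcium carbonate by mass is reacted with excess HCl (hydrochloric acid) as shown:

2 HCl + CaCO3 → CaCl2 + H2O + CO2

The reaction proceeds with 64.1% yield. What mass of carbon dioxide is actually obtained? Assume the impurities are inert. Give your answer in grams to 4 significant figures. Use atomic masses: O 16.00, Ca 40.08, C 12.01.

Pure CaCO3 available = 88.42 g × 0.732 = 64.723 g.
M(CaCO3) = 40.08 + 12.01 + 3(16.00) = 100.09 g/mol.
M(CO2) = 12.01 + 2(16.00) = 44.01 g/mol.
n(CaCO3) = 64.723 g / 100.09 g/mol = 0.64665 mol.
From the equation the CaCO3:CO2 mole ratio is 1:1, so n(CO2) = 0.64665 × 1/1 = 0.64665 mol.
Mass of CO2 = 0.64665 mol × 44.01 g/mol = 28.459 g.
Actual mass collected = 28.459 g × 0.641 = 18.242 g.

18.24 g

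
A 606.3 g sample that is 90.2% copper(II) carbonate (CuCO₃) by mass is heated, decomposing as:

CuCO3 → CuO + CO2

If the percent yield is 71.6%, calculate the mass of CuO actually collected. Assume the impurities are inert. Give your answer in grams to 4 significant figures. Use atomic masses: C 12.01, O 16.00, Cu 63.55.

Pure CuCO3 available = 606.3 g × 0.902 = 546.88 g.
M(CuCO3) = 63.55 + 12.01 + 3(16.00) = 123.56 g/mol.
M(CuO) = 63.55 + 16.00 = 79.55 g/mol.
n(CuCO3) = 546.88 g / 123.56 g/mol = 4.4260 mol.
From the equation the CuCO3:CuO mole ratio is 1:1, so n(CuO) = 4.4260 × 1/1 = 4.4260 mol.
Mass of CuO = 4.4260 mol × 79.55 g/mol = 352.09 g.
Actual mass collected = 352.09 g × 0.716 = 252.10 g.

252.1 g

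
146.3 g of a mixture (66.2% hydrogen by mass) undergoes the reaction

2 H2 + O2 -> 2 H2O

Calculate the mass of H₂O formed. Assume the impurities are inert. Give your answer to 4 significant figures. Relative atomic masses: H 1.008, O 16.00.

Mass of pure H2 = 146.3 g × 0.662 = 96.851 g.
M(H2) = 2(1.008) = 2.016 g/mol.
M(H2O) = 2(1.008) + 16.00 = 18.016 g/mol.
n(H2) = 96.851 g / 2.016 g/mol = 48.041 mol.
From the equation the H2:H2O mole ratio is 2:2, so n(H2O) = 48.041 × 2/2 = 48.041 mol.
Mass of H2O = 48.041 mol × 18.016 g/mol = 865.51 g.

865.5 g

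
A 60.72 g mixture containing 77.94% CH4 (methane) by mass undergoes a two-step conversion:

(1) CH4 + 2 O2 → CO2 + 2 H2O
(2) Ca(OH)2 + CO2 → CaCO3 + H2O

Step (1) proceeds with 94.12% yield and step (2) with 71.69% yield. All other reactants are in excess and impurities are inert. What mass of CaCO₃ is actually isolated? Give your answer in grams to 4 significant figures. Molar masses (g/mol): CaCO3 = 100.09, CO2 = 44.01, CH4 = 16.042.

199.2 g

Pure CH4 = 60.72 × 0.7794 = 47.325 g.
n(CH4) = 47.325 / 16.042 = 2.9501 mol.
Step 1 (CH4:CO2 = 1:1): theoretical n(CO2) = 2.9501 mol; at 94.12% yield, n(CO2) = 2.7766 mol.
Step 2 (CO2:CaCO3 = 1:1): theoretical n(CaCO3) = 2.7766 mol, so theoretical mass = 2.7766 × 100.09 = 277.91 g.
At 71.69% yield, actual mass of CaCO3 = 277.91 × 0.7169 = 199.23 g.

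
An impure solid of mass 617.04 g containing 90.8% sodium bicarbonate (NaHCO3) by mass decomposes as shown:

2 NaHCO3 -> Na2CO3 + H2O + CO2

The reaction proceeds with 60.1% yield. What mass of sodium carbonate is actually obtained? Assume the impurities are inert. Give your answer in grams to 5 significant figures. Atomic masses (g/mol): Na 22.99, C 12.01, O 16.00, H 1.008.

212.42 g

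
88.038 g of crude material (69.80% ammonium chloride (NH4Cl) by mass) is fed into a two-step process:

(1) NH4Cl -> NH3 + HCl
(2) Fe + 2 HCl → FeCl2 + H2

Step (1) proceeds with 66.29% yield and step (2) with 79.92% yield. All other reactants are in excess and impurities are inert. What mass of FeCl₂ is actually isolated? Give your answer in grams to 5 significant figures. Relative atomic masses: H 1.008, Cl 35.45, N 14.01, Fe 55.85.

38.571 g

Pure NH4Cl = 88.038 × 0.6980 = 61.4505 g.
M(NH4Cl) = 14.01 + 4(1.008) + 35.45 = 53.492 g/mol.
M(FeCl2) = 55.85 + 2(35.45) = 126.75 g/mol.
n(NH4Cl) = 61.4505 / 53.492 = 1.14878 mol.
Step 1 (NH4Cl:HCl = 1:1): theoretical n(HCl) = 1.14878 mol; at 66.29% yield, n(HCl) = 0.761526 mol.
Step 2 (HCl:FeCl2 = 2:1): theoretical n(FeCl2) = 0.380763 mol, so theoretical mass = 0.380763 × 126.75 = 48.2617 g.
At 79.92% yield, actual mass of FeCl2 = 48.2617 × 0.7992 = 38.5708 g.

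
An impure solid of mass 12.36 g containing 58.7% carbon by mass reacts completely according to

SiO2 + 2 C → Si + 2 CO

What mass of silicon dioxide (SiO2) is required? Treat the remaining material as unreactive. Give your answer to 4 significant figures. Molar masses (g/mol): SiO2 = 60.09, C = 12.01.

18.15 g

Mass of pure C = 12.36 g × 0.587 = 7.2553 g.
n(C) = 7.2553 g / 12.01 g/mol = 0.60411 mol.
From the equation the C:SiO2 mole ratio is 2:1, so n(SiO2) = 0.60411 × 1/2 = 0.30205 mol.
Mass of SiO2 = 0.30205 mol × 60.09 g/mol = 18.150 g.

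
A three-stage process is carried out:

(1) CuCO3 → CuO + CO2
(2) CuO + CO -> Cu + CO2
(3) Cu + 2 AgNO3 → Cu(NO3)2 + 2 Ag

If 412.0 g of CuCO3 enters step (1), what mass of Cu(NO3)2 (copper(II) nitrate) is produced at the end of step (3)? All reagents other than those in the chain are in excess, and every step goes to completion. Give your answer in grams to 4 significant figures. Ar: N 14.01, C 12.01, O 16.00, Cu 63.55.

M(CuCO3) = 63.55 + 12.01 + 3(16.00) = 123.56 g/mol.
M(Cu(NO3)2) = 63.55 + 2(14.01) + 6(16.00) = 187.57 g/mol.
n(CuCO3) = 412.0 / 123.56 = 3.3344 mol.
Reaction (1): CuCO3→CuO ratio 1:1 ⇒ n(CuO) = 3.3344 mol.
Reaction (2): CuO→Cu ratio 1:1 ⇒ n(Cu) = 3.3344 mol.
Reaction (3): Cu→Cu(NO3)2 ratio 1:1 ⇒ n(Cu(NO3)2) = 3.3344 mol.
Mass of Cu(NO3)2 = 3.3344 × 187.57 = 625.44 g.

625.4 g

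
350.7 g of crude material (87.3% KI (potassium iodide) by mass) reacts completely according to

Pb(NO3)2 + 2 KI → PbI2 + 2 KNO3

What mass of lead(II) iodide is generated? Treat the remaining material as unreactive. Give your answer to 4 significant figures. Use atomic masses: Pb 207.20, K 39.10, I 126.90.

Mass of pure KI = 350.7 g × 0.873 = 306.16 g.
M(KI) = 39.10 + 126.90 = 166.00 g/mol.
M(PbI2) = 207.20 + 2(126.90) = 461.00 g/mol.
n(KI) = 306.16 g / 166.00 g/mol = 1.8443 mol.
From the equation the KI:PbI2 mole ratio is 2:1, so n(PbI2) = 1.8443 × 1/2 = 0.92217 mol.
Mass of PbI2 = 0.92217 mol × 461.00 g/mol = 425.12 g.

425.1 g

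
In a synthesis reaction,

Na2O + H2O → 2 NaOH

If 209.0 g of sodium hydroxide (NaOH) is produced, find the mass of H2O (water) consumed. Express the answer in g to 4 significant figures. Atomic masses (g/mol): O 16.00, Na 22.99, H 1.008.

47.07 g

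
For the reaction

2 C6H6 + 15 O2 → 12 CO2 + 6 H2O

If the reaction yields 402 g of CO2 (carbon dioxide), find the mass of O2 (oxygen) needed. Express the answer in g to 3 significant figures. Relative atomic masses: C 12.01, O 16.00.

M(CO2) = 12.01 + 2(16.00) = 44.01 g/mol.
M(O2) = 2(16.00) = 32.00 g/mol.
n(CO2) = 402.0 g / 44.01 g/mol = 9.134 mol.
From the equation the CO2:O2 mole ratio is 12:15, so n(O2) = 9.134 × 15/12 = 11.42 mol.
Mass of O2 = 11.42 mol × 32.00 g/mol = 365.4 g.

365 g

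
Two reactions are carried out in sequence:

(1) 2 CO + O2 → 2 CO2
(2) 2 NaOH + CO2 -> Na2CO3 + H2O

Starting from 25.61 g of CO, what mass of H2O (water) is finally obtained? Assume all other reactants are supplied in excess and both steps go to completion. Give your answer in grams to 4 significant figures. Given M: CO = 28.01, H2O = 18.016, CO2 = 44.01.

n(CO) = 25.610 / 28.01 = 0.91432 mol.
Step 1 gives a 2:2 ratio of CO to CO2, so n(CO2) = 0.91432 mol.
In step 2 the CO2:H2O ratio is 1:1, so n(H2O) = 0.91432 mol.
Mass of H2O = 0.91432 × 18.016 = 16.472 g.

16.47 g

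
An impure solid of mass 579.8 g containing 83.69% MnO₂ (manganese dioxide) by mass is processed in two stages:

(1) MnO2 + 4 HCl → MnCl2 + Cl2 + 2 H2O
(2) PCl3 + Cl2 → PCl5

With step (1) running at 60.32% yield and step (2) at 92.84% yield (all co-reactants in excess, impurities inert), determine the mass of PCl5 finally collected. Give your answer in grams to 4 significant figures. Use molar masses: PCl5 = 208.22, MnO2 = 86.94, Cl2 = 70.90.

Pure MnO2 = 579.8 × 0.8369 = 485.23 g.
n(MnO2) = 485.23 / 86.94 = 5.5813 mol.
Step 1 (MnO2:Cl2 = 1:1): theoretical n(Cl2) = 5.5813 mol; at 60.32% yield, n(Cl2) = 3.3666 mol.
Step 2 (Cl2:PCl5 = 1:1): theoretical n(PCl5) = 3.3666 mol, so theoretical mass = 3.3666 × 208.22 = 701.00 g.
At 92.84% yield, actual mass of PCl5 = 701.00 × 0.9284 = 650.81 g.

650.8 g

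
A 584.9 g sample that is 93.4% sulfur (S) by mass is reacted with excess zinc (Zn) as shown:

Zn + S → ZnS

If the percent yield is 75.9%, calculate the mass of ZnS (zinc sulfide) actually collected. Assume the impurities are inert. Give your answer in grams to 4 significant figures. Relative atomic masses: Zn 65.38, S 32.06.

1260 g

Pure S available = 584.9 g × 0.934 = 546.30 g.
M(S) = 32.06 g/mol.
M(ZnS) = 65.38 + 32.06 = 97.44 g/mol.
n(S) = 546.30 g / 32.06 g/mol = 17.040 mol.
From the equation the S:ZnS mole ratio is 1:1, so n(ZnS) = 17.040 × 1/1 = 17.040 mol.
Mass of ZnS = 17.040 mol × 97.44 g/mol = 1660.4 g.
Actual mass collected = 1660.4 g × 0.759 = 1260.2 g.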